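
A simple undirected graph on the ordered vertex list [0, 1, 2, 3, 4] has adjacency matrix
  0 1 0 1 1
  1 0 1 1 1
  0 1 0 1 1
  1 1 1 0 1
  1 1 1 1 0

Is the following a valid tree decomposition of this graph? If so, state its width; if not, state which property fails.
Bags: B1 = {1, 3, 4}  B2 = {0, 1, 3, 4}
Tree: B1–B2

A tree decomposition must satisfy three properties: every vertex lies in some bag; for every edge, both endpoints lie together in some bag; and for every vertex, the bags containing it form a connected subtree. Here vertex 2 appears in no bag, so the decomposition is invalid.

No — vertex 2 appears in no bag.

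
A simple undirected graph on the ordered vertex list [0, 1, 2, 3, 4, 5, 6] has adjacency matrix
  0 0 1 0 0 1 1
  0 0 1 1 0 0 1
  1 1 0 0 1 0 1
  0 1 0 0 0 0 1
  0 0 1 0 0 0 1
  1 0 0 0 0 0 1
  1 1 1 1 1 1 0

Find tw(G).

A width-2 tree decomposition is:
Bags: B1 = {1, 2, 6}  B2 = {0, 2, 6}  B3 = {2, 4, 6}  B4 = {1, 3, 6}  B5 = {0, 5, 6}
Tree: B1–B2, B1–B3, B1–B4, B2–B5
Every bag has size at most 3, so the width is 3 − 1 = 2 and tw(G) ≤ 2. Conversely, {0, 2, 6} is a clique of size 3, and the vertices of any clique must share a bag in every tree decomposition; so some bag has ≥ 3 vertices and tw(G) ≥ 2. Combining the bounds, tw(G) = 2.

2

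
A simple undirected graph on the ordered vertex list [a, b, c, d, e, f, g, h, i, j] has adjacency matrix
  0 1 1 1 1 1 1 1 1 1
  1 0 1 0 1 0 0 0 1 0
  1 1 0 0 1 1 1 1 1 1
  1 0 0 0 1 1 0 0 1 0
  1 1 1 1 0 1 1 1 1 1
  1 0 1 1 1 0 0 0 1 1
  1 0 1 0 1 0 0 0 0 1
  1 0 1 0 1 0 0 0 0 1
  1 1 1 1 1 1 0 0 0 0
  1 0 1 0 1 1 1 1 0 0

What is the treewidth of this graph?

4

A width-4 tree decomposition is:
Bags: B1 = {a, c, e, f, j}  B2 = {a, c, e, h, j}  B3 = {a, c, e, f, i}  B4 = {a, c, e, g, j}  B5 = {a, d, e, f, i}  B6 = {a, b, c, e, i}
Tree: B1–B2, B1–B3, B1–B4, B3–B5, B3–B6
Each bag holds 5 vertices, so the decomposition has width 4, which upper-bounds the treewidth. For the lower bound, the 5 vertices {a, d, e, f, i} are pairwise adjacent, and any tree decomposition puts a clique entirely inside one bag — forcing width ≥ 4. The upper and lower bounds meet at 4, so that is the treewidth.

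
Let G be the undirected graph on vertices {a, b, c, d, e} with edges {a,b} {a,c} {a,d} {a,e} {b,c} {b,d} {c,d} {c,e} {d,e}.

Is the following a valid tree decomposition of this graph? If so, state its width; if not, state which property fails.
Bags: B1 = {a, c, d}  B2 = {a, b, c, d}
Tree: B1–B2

No — vertex e appears in no bag.

A tree decomposition must satisfy three properties: every vertex lies in some bag; for every edge, both endpoints lie together in some bag; and for every vertex, the bags containing it form a connected subtree. Here vertex e appears in no bag, so the decomposition is invalid.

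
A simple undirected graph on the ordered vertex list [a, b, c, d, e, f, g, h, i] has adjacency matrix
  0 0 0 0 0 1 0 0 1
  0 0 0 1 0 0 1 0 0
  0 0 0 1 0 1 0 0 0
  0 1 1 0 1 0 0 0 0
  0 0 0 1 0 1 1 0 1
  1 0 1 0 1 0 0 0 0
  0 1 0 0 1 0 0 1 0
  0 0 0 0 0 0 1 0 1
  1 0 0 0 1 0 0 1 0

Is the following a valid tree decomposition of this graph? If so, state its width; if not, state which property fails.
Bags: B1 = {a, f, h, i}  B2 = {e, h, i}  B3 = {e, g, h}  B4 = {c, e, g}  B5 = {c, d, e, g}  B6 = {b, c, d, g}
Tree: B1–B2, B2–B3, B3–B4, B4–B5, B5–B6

A tree decomposition must satisfy three properties: every vertex lies in some bag; for every edge, both endpoints lie together in some bag; and for every vertex, the bags containing it form a connected subtree. Here edge (f,e) lies in no bag, so the decomposition is invalid.

No — edge (f,e) lies in no bag.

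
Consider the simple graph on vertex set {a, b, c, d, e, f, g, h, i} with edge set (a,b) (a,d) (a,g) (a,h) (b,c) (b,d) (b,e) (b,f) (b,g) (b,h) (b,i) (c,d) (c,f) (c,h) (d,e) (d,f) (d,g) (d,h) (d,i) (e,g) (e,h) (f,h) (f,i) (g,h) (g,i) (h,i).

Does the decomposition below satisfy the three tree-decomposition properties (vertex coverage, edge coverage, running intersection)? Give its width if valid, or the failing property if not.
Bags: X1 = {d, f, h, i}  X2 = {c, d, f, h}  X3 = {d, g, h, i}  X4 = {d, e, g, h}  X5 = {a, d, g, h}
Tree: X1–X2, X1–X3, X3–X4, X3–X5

No — vertex b appears in no bag.

A tree decomposition must satisfy three properties: every vertex lies in some bag; for every edge, both endpoints lie together in some bag; and for every vertex, the bags containing it form a connected subtree. Here vertex b appears in no bag, so the decomposition is invalid.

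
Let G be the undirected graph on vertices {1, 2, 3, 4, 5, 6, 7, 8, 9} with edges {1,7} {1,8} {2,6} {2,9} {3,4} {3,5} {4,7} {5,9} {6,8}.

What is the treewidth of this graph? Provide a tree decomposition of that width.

Treewidth 2.
One such decomposition:
Bags: B1 = {2, 6, 8}  B2 = {2, 8, 9}  B3 = {5, 8, 9}  B4 = {3, 5, 8}  B5 = {3, 4, 8}  B6 = {4, 7, 8}  B7 = {1, 7, 8}
Tree: B1–B2, B2–B3, B3–B4, B4–B5, B5–B6, B6–B7

Every bag has size at most 3, so the width is 3 − 1 = 2 and tw(G) ≤ 2. Since 8–6–2–9–5–3–4–7–1–8 is a cycle in G, G is not acyclic. Forests are exactly the graphs of treewidth ≤ 1, so tw(G) ≥ 2. The upper and lower bounds meet at 2, so that is the treewidth.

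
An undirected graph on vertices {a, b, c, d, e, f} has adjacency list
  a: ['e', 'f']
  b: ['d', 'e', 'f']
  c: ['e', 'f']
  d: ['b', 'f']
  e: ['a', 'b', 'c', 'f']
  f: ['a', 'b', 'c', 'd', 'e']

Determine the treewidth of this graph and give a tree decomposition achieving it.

The largest bag has 3 vertices, giving width 2; this decomposition certifies tw(G) ≤ 2. On the other hand G contains the 3-clique {b, d, f}. A clique must lie in a single bag of any decomposition, so no decomposition can have width below 2. Therefore the treewidth is 2.

Treewidth 2.
Bags: B1 = {c, e, f}  B2 = {b, e, f}  B3 = {b, d, f}  B4 = {a, e, f}
Tree: B1–B2, B2–B3, B2–B4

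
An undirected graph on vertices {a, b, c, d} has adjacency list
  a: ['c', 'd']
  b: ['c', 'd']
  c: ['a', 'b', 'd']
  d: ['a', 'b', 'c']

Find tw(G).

2

A width-2 tree decomposition is:
Bags: B1 = {a, c, d}  B2 = {b, c, d}
Tree: B1–B2
Every bag has size at most 3, so the width is 3 − 1 = 2 and tw(G) ≤ 2. Conversely, {a, c, d} is a clique of size 3, and the vertices of any clique must share a bag in every tree decomposition; so some bag has ≥ 3 vertices and tw(G) ≥ 2. Therefore the treewidth is 2.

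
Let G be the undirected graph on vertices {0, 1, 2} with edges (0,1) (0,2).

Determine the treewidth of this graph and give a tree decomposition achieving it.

Treewidth 1.
One optimal decomposition is:
Bags: B1 = {0, 1}  B2 = {0, 2}
Tree: B1–B2

Each bag holds 2 vertices, so the decomposition has width 1, which upper-bounds the treewidth. G has an edge, so its treewidth is at least 1. Therefore the treewidth is 1.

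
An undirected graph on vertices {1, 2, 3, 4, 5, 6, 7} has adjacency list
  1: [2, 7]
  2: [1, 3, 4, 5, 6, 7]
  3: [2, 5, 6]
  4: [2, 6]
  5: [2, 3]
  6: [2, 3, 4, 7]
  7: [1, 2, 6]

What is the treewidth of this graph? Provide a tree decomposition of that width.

Each bag holds 3 vertices, so the decomposition has width 2, which upper-bounds the treewidth. For the lower bound, the 3 vertices {1, 2, 7} are pairwise adjacent, and any tree decomposition puts a clique entirely inside one bag — forcing width ≥ 2. The upper and lower bounds meet at 2, so that is the treewidth.

Treewidth 2.
One such decomposition:
Bags: B1 = {2, 6, 7}  B2 = {2, 4, 6}  B3 = {1, 2, 7}  B4 = {2, 3, 6}  B5 = {2, 3, 5}
Tree: B1–B2, B1–B3, B2–B4, B4–B5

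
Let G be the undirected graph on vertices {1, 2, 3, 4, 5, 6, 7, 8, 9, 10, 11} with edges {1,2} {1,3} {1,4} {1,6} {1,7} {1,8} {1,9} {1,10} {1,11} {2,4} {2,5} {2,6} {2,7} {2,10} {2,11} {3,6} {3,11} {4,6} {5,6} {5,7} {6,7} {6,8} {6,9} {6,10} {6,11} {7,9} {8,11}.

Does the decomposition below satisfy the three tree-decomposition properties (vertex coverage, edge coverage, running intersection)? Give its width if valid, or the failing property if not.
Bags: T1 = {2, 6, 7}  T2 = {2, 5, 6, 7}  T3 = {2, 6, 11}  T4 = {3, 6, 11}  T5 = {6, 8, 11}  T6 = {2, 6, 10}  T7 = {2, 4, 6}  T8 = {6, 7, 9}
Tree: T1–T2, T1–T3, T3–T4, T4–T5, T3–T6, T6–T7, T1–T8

No — vertex 1 appears in no bag.

A tree decomposition must satisfy three properties: every vertex lies in some bag; for every edge, both endpoints lie together in some bag; and for every vertex, the bags containing it form a connected subtree. Here vertex 1 appears in no bag, so the decomposition is invalid.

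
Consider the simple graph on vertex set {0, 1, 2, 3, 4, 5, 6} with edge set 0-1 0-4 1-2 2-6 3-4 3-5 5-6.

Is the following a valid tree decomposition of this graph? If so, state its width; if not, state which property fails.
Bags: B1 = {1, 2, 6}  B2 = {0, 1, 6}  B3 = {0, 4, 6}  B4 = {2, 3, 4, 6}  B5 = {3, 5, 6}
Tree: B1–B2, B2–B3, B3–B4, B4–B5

A tree decomposition must satisfy three properties: every vertex lies in some bag; for every edge, both endpoints lie together in some bag; and for every vertex, the bags containing it form a connected subtree. Here bags containing vertex 2 are not connected in the tree, so the decomposition is invalid.

No — bags containing vertex 2 are not connected in the tree.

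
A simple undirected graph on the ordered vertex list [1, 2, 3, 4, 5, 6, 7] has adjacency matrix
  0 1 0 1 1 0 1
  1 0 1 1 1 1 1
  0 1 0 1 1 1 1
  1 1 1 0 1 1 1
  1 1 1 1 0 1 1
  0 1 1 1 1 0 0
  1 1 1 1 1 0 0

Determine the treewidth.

A width-4 tree decomposition is:
Bags: B1 = {1, 2, 4, 5, 7}  B2 = {2, 3, 4, 5, 7}  B3 = {2, 3, 4, 5, 6}
Tree: B1–B2, B2–B3
The largest bag has 5 vertices, giving width 4; this decomposition certifies tw(G) ≤ 4. For the lower bound, the 5 vertices {1, 2, 4, 5, 7} are pairwise adjacent, and any tree decomposition puts a clique entirely inside one bag — forcing width ≥ 4. Hence tw(G) = 4 exactly.

4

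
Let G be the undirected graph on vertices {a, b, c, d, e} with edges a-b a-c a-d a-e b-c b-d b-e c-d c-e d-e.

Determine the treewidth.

4

A width-4 tree decomposition is:
Bags: B1 = {a, b, c, d, e}
Tree: (single bag)
With just one bag of size 5, the width is 5 − 1 = 4, so tw(G) ≤ 4. Conversely, {a, b, c, d, e} is a clique of size 5, and the vertices of any clique must share a bag in every tree decomposition; so some bag has ≥ 5 vertices and tw(G) ≥ 4. Hence tw(G) = 4 exactly.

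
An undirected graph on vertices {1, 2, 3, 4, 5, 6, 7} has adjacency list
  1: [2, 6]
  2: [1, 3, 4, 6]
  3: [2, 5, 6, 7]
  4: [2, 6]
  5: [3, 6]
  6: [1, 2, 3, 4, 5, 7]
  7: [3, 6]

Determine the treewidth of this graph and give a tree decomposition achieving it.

The largest bag has 3 vertices, giving width 2; this decomposition certifies tw(G) ≤ 2. On the other hand G contains the 3-clique {1, 2, 6}. A clique must lie in a single bag of any decomposition, so no decomposition can have width below 2. Combining the bounds, tw(G) = 2.

Treewidth 2.
One optimal decomposition is:
Bags: B1 = {3, 5, 6}  B2 = {3, 6, 7}  B3 = {2, 3, 6}  B4 = {1, 2, 6}  B5 = {2, 4, 6}
Tree: B1–B2, B1–B3, B3–B4, B3–B5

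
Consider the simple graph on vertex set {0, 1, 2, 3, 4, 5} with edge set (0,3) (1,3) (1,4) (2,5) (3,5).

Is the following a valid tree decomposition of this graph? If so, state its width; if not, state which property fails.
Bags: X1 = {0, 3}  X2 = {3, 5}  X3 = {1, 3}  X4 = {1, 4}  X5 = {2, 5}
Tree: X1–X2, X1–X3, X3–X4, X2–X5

Yes; width 1.

Checking the three conditions: (i) the bags cover all of {0, 1, 2, 3, 4, 5}; (ii) for each edge, some bag contains both endpoints; (iii) the bags containing any fixed vertex form a subtree. All hold, so the decomposition is valid with width 2 − 1 = 1.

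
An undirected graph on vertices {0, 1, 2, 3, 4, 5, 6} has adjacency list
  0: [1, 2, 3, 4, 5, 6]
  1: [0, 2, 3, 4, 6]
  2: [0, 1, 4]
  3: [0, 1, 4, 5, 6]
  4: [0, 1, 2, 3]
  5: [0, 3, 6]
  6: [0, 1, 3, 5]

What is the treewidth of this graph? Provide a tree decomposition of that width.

Treewidth 3.
One such decomposition:
Bags: B1 = {0, 1, 3, 4}  B2 = {0, 1, 3, 6}  B3 = {0, 1, 2, 4}  B4 = {0, 3, 5, 6}
Tree: B1–B2, B1–B3, B2–B4

Each bag holds 4 vertices, so the decomposition has width 3, which upper-bounds the treewidth. Conversely, {0, 1, 2, 4} is a clique of size 4, and the vertices of any clique must share a bag in every tree decomposition; so some bag has ≥ 4 vertices and tw(G) ≥ 3. The upper and lower bounds meet at 3, so that is the treewidth.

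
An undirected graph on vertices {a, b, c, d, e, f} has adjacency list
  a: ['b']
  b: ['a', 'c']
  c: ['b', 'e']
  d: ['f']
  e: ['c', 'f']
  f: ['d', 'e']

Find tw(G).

1

A width-1 tree decomposition is:
Bags: B1 = {a, b}  B2 = {b, c}  B3 = {c, e}  B4 = {e, f}  B5 = {d, f}
Tree: B1–B2, B2–B3, B3–B4, B4–B5
Every bag has size at most 2, so the width is 2 − 1 = 1 and tw(G) ≤ 1. Since G has at least one edge (e.g. a–b), it is not an edgeless graph, so tw(G) ≥ 1. Therefore the treewidth is 1.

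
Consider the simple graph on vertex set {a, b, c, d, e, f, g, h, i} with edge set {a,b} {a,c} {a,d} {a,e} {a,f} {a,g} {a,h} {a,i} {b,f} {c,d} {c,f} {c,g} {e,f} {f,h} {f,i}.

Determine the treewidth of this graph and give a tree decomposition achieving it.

Treewidth 2.
Bags: B1 = {a, b, f}  B2 = {a, f, i}  B3 = {a, f, h}  B4 = {a, c, f}  B5 = {a, c, d}  B6 = {a, c, g}  B7 = {a, e, f}
Tree: B1–B2, B2–B3, B3–B4, B4–B5, B4–B6, B4–B7

Each bag holds 3 vertices, so the decomposition has width 2, which upper-bounds the treewidth. On the other hand G contains the 3-clique {a, c, d}. A clique must lie in a single bag of any decomposition, so no decomposition can have width below 2. Combining the bounds, tw(G) = 2.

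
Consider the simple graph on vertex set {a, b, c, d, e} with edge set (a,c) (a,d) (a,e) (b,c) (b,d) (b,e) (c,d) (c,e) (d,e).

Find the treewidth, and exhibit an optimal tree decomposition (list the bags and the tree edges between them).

Treewidth 3.
One such decomposition:
Bags: B1 = {b, c, d, e}  B2 = {a, c, d, e}
Tree: B1–B2

Each bag holds 4 vertices, so the decomposition has width 3, which upper-bounds the treewidth. For the lower bound, the 4 vertices {a, c, d, e} are pairwise adjacent, and any tree decomposition puts a clique entirely inside one bag — forcing width ≥ 3. The upper and lower bounds meet at 3, so that is the treewidth.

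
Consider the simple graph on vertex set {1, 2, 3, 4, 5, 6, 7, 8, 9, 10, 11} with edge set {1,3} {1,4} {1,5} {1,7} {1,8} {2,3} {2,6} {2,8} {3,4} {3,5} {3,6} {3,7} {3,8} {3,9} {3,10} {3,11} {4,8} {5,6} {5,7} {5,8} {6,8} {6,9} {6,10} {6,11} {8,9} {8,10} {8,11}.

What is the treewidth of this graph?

A width-3 tree decomposition is:
Bags: B1 = {3, 5, 6, 8}  B2 = {2, 3, 6, 8}  B3 = {3, 6, 8, 10}  B4 = {1, 3, 5, 8}  B5 = {1, 3, 4, 8}  B6 = {3, 6, 8, 11}  B7 = {3, 6, 8, 9}  B8 = {1, 3, 5, 7}
Tree: B1–B2, B1–B3, B1–B4, B4–B5, B3–B6, B6–B7, B4–B8
Every bag has size at most 4, so the width is 4 − 1 = 3 and tw(G) ≤ 3. Conversely, {1, 3, 4, 8} is a clique of size 4, and the vertices of any clique must share a bag in every tree decomposition; so some bag has ≥ 4 vertices and tw(G) ≥ 3. Therefore the treewidth is 3.

3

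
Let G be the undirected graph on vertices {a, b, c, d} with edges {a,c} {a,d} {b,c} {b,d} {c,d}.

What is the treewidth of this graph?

2

A width-2 tree decomposition is:
Bags: B1 = {b, c, d}  B2 = {a, c, d}
Tree: B1–B2
Every bag has size at most 3, so the width is 3 − 1 = 2 and tw(G) ≤ 2. For the lower bound, the 3 vertices {a, c, d} are pairwise adjacent, and any tree decomposition puts a clique entirely inside one bag — forcing width ≥ 2. Combining the bounds, tw(G) = 2.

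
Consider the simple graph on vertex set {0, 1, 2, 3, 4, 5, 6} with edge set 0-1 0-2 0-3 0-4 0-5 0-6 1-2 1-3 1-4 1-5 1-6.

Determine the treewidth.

2

A width-2 tree decomposition is:
Bags: B1 = {0, 1, 6}  B2 = {0, 1, 5}  B3 = {0, 1, 2}  B4 = {0, 1, 4}  B5 = {0, 1, 3}
Tree: B1–B2, B1–B3, B1–B4, B1–B5
The largest bag has 3 vertices, giving width 2; this decomposition certifies tw(G) ≤ 2. Conversely, {0, 1, 2} is a clique of size 3, and the vertices of any clique must share a bag in every tree decomposition; so some bag has ≥ 3 vertices and tw(G) ≥ 2. The upper and lower bounds meet at 2, so that is the treewidth.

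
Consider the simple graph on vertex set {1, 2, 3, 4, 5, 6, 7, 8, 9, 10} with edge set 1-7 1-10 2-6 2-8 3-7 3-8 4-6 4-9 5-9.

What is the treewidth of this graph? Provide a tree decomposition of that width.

Each bag holds 2 vertices, so the decomposition has width 1, which upper-bounds the treewidth. G has an edge, so its treewidth is at least 1. The upper and lower bounds meet at 1, so that is the treewidth.

Treewidth 1.
Bags: B1 = {1, 10}  B2 = {1, 7}  B3 = {3, 7}  B4 = {3, 8}  B5 = {2, 8}  B6 = {2, 6}  B7 = {4, 6}  B8 = {4, 9}  B9 = {5, 9}
Tree: B1–B2, B2–B3, B3–B4, B4–B5, B5–B6, B6–B7, B7–B8, B8–B9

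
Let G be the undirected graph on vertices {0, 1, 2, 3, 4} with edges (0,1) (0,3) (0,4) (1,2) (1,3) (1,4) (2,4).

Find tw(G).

A width-2 tree decomposition is:
Bags: B1 = {0, 1, 4}  B2 = {0, 1, 3}  B3 = {1, 2, 4}
Tree: B1–B2, B1–B3
Every bag has size at most 3, so the width is 3 − 1 = 2 and tw(G) ≤ 2. On the other hand G contains the 3-clique {0, 1, 3}. A clique must lie in a single bag of any decomposition, so no decomposition can have width below 2. The upper and lower bounds meet at 2, so that is the treewidth.

2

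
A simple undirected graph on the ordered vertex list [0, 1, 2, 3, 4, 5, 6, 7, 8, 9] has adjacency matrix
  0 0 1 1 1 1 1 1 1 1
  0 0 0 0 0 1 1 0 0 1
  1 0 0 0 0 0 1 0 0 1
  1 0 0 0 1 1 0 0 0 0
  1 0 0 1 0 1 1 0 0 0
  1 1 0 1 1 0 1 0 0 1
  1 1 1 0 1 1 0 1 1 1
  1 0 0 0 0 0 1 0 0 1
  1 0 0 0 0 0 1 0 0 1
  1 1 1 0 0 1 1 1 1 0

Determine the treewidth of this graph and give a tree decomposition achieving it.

Treewidth 3.
Bags: B1 = {0, 4, 5, 6}  B2 = {0, 3, 4, 5}  B3 = {0, 5, 6, 9}  B4 = {0, 6, 8, 9}  B5 = {0, 6, 7, 9}  B6 = {1, 5, 6, 9}  B7 = {0, 2, 6, 9}
Tree: B1–B2, B1–B3, B3–B4, B3–B5, B3–B6, B4–B7

Each bag holds 4 vertices, so the decomposition has width 3, which upper-bounds the treewidth. On the other hand G contains the 4-clique {0, 3, 4, 5}. A clique must lie in a single bag of any decomposition, so no decomposition can have width below 3. Therefore the treewidth is 3.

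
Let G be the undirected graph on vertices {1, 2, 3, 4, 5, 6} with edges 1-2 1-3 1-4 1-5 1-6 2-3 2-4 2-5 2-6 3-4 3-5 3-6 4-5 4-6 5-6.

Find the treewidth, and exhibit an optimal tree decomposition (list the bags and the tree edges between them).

A single bag containing all 6 vertices is trivially a valid decomposition of width 5. Conversely, {1, 2, 3, 4, 5, 6} is a clique of size 6, and the vertices of any clique must share a bag in every tree decomposition; so some bag has ≥ 6 vertices and tw(G) ≥ 5. Therefore the treewidth is 5.

Treewidth 5.
One optimal decomposition is:
Bags: B1 = {1, 2, 3, 4, 5, 6}
Tree: (single bag)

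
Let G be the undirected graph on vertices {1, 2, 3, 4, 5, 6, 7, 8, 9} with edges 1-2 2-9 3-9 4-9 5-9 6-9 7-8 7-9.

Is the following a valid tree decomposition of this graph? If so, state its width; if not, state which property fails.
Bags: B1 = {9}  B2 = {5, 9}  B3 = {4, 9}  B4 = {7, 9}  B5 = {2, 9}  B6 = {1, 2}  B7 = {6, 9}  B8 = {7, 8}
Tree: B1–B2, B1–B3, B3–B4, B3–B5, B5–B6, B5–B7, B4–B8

A tree decomposition must satisfy three properties: every vertex lies in some bag; for every edge, both endpoints lie together in some bag; and for every vertex, the bags containing it form a connected subtree. Here vertex 3 appears in no bag, so the decomposition is invalid.

No — vertex 3 appears in no bag.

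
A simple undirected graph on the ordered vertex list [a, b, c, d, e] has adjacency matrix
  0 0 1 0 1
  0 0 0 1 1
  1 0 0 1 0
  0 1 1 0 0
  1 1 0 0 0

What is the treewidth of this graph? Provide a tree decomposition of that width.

Treewidth 2.
One optimal decomposition is:
Bags: B1 = {b, c, d}  B2 = {b, c, e}  B3 = {a, c, e}
Tree: B1–B2, B2–B3

Each bag holds 3 vertices, so the decomposition has width 2, which upper-bounds the treewidth. Since c–d–b–e–a–c is a cycle in G, G is not acyclic. Forests are exactly the graphs of treewidth ≤ 1, so tw(G) ≥ 2. Combining the bounds, tw(G) = 2.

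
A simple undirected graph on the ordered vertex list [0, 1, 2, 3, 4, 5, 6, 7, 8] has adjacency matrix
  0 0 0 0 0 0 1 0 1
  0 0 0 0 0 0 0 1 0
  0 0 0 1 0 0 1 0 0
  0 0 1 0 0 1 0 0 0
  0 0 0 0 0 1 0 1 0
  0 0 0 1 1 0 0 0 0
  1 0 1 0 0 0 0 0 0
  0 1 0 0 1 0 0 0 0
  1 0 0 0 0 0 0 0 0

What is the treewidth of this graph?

A width-1 tree decomposition is:
Bags: B1 = {1, 7}  B2 = {4, 7}  B3 = {4, 5}  B4 = {3, 5}  B5 = {2, 3}  B6 = {2, 6}  B7 = {0, 6}  B8 = {0, 8}
Tree: B1–B2, B2–B3, B3–B4, B4–B5, B5–B6, B6–B7, B7–B8
Every bag has size at most 2, so the width is 2 − 1 = 1 and tw(G) ≤ 1. G has an edge, so its treewidth is at least 1. Combining the bounds, tw(G) = 1.

1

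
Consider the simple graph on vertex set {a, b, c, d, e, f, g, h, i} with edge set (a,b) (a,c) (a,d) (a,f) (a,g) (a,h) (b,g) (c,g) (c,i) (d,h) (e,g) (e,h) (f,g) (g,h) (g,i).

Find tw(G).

2

A width-2 tree decomposition is:
Bags: B1 = {a, g, h}  B2 = {a, b, g}  B3 = {a, c, g}  B4 = {a, d, h}  B5 = {c, g, i}  B6 = {e, g, h}  B7 = {a, f, g}
Tree: B1–B2, B2–B3, B1–B4, B3–B5, B1–B6, B1–B7
The largest bag has 3 vertices, giving width 2; this decomposition certifies tw(G) ≤ 2. On the other hand G contains the 3-clique {a, d, h}. A clique must lie in a single bag of any decomposition, so no decomposition can have width below 2. Therefore the treewidth is 2.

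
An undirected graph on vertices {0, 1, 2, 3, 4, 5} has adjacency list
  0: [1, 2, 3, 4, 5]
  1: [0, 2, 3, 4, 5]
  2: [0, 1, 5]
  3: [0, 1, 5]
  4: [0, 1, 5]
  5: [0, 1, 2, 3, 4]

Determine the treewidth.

A width-3 tree decomposition is:
Bags: B1 = {0, 1, 2, 5}  B2 = {0, 1, 3, 5}  B3 = {0, 1, 4, 5}
Tree: B1–B2, B2–B3
Each bag holds 4 vertices, so the decomposition has width 3, which upper-bounds the treewidth. For the lower bound, the 4 vertices {0, 1, 2, 5} are pairwise adjacent, and any tree decomposition puts a clique entirely inside one bag — forcing width ≥ 3. Hence tw(G) = 3 exactly.

3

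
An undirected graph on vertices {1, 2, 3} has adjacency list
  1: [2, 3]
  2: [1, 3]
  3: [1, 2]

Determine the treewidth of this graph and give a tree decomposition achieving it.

A single bag containing all 3 vertices is trivially a valid decomposition of width 2. Conversely, {1, 2, 3} is a clique of size 3, and the vertices of any clique must share a bag in every tree decomposition; so some bag has ≥ 3 vertices and tw(G) ≥ 2. Combining the bounds, tw(G) = 2.

Treewidth 2.
Bags: B1 = {1, 2, 3}
Tree: (single bag)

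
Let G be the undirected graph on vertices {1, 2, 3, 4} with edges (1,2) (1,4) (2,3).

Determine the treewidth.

1

A width-1 tree decomposition is:
Bags: B1 = {1, 2}  B2 = {2, 3}  B3 = {1, 4}
Tree: B1–B2, B1–B3
Each bag holds 2 vertices, so the decomposition has width 1, which upper-bounds the treewidth. Any graph with an edge has treewidth ≥ 1, and G has the edge 2–1. The upper and lower bounds meet at 1, so that is the treewidth.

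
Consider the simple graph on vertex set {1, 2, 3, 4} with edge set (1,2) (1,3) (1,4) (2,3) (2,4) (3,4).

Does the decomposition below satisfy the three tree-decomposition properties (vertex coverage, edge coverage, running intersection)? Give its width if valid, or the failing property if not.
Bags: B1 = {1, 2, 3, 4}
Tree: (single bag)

Yes; width 3.

Checking the three conditions: (i) the bags cover all of {1, 2, 3, 4}; (ii) for each edge, some bag contains both endpoints; (iii) the bags containing any fixed vertex form a subtree. All hold, so the decomposition is valid with width 4 − 1 = 3.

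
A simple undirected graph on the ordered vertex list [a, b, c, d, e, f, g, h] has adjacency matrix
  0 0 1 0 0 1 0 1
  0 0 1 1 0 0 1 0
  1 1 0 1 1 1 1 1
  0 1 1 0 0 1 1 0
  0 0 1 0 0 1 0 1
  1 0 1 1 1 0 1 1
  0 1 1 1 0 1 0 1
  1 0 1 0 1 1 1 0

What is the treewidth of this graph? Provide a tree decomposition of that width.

The largest bag has 4 vertices, giving width 3; this decomposition certifies tw(G) ≤ 3. For the lower bound, the 4 vertices {c, d, f, g} are pairwise adjacent, and any tree decomposition puts a clique entirely inside one bag — forcing width ≥ 3. Therefore the treewidth is 3.

Treewidth 3.
One optimal decomposition is:
Bags: B1 = {c, d, f, g}  B2 = {b, c, d, g}  B3 = {c, f, g, h}  B4 = {a, c, f, h}  B5 = {c, e, f, h}
Tree: B1–B2, B1–B3, B3–B4, B3–B5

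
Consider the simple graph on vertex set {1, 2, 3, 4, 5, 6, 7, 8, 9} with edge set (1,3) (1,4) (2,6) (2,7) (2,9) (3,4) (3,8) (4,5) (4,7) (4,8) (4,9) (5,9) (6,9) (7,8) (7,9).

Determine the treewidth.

A width-2 tree decomposition is:
Bags: B1 = {4, 7, 9}  B2 = {4, 7, 8}  B3 = {2, 7, 9}  B4 = {3, 4, 8}  B5 = {1, 3, 4}  B6 = {4, 5, 9}  B7 = {2, 6, 9}
Tree: B1–B2, B1–B3, B2–B4, B4–B5, B1–B6, B3–B7
Each bag holds 3 vertices, so the decomposition has width 2, which upper-bounds the treewidth. Conversely, {2, 6, 9} is a clique of size 3, and the vertices of any clique must share a bag in every tree decomposition; so some bag has ≥ 3 vertices and tw(G) ≥ 2. Combining the bounds, tw(G) = 2.

2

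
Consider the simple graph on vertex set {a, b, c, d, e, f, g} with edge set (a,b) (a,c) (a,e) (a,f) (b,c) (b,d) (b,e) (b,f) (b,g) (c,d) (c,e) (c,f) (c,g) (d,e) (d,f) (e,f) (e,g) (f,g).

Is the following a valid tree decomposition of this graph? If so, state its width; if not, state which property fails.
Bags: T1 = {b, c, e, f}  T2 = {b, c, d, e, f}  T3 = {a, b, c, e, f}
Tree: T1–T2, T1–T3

A tree decomposition must satisfy three properties: every vertex lies in some bag; for every edge, both endpoints lie together in some bag; and for every vertex, the bags containing it form a connected subtree. Here vertex g appears in no bag, so the decomposition is invalid.

No — vertex g appears in no bag.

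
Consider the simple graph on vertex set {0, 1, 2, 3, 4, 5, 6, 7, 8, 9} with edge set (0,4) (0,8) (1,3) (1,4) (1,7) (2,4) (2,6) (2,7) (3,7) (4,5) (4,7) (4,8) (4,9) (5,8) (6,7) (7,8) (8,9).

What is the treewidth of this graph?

A width-2 tree decomposition is:
Bags: B1 = {4, 7, 8}  B2 = {1, 4, 7}  B3 = {2, 4, 7}  B4 = {4, 8, 9}  B5 = {1, 3, 7}  B6 = {4, 5, 8}  B7 = {0, 4, 8}  B8 = {2, 6, 7}
Tree: B1–B2, B1–B3, B1–B4, B2–B5, B4–B6, B4–B7, B3–B8
The largest bag has 3 vertices, giving width 2; this decomposition certifies tw(G) ≤ 2. Conversely, {1, 3, 7} is a clique of size 3, and the vertices of any clique must share a bag in every tree decomposition; so some bag has ≥ 3 vertices and tw(G) ≥ 2. Combining the bounds, tw(G) = 2.

2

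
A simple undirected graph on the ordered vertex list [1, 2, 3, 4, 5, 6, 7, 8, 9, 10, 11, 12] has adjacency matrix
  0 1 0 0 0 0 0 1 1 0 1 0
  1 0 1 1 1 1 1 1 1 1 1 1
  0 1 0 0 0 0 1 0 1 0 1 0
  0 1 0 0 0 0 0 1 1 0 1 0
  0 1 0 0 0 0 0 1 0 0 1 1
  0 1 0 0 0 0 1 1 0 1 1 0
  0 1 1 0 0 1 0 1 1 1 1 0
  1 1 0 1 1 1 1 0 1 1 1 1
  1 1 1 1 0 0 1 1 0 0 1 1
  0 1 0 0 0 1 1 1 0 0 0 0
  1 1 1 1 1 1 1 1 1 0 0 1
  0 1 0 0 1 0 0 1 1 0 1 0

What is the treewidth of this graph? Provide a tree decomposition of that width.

The largest bag has 5 vertices, giving width 4; this decomposition certifies tw(G) ≤ 4. On the other hand G contains the 5-clique {2, 6, 7, 8, 10}. A clique must lie in a single bag of any decomposition, so no decomposition can have width below 4. Combining the bounds, tw(G) = 4.

Treewidth 4.
One such decomposition:
Bags: B1 = {2, 8, 9, 11, 12}  B2 = {2, 7, 8, 9, 11}  B3 = {1, 2, 8, 9, 11}  B4 = {2, 3, 7, 9, 11}  B5 = {2, 5, 8, 11, 12}  B6 = {2, 6, 7, 8, 11}  B7 = {2, 6, 7, 8, 10}  B8 = {2, 4, 8, 9, 11}
Tree: B1–B2, B1–B3, B2–B4, B1–B5, B2–B6, B6–B7, B3–B8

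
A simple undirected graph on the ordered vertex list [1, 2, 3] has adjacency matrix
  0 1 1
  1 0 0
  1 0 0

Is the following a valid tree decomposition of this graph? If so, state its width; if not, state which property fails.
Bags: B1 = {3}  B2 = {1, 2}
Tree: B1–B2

A tree decomposition must satisfy three properties: every vertex lies in some bag; for every edge, both endpoints lie together in some bag; and for every vertex, the bags containing it form a connected subtree. Here edge (1,3) lies in no bag, so the decomposition is invalid.

No — edge (1,3) lies in no bag.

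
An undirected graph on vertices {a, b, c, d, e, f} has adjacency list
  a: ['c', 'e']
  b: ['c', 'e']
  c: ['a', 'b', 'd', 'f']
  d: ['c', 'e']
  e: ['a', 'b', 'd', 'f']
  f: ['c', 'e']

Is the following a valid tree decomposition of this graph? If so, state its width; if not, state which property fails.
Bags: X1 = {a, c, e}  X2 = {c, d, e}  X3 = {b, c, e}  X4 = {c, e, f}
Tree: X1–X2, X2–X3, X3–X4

Yes; width 2.

Every vertex of G appears in some bag (union = {a, b, c, d, e, f}); every edge is covered by a bag; and for each vertex v the set of bags containing v is connected in the bag tree. The decomposition is therefore valid. The largest bag has 3 vertices, so the width is 2.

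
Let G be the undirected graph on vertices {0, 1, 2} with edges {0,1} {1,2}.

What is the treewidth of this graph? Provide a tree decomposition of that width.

Every bag has size at most 2, so the width is 2 − 1 = 1 and tw(G) ≤ 1. Any graph with an edge has treewidth ≥ 1, and G has the edge 1–2. Therefore the treewidth is 1.

Treewidth 1.
One optimal decomposition is:
Bags: B1 = {1, 2}  B2 = {0, 1}
Tree: B1–B2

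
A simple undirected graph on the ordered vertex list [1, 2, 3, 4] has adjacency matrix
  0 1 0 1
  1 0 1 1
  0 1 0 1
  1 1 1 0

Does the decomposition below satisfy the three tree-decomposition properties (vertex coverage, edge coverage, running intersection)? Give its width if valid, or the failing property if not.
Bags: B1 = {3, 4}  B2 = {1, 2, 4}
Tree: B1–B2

No — edge (2,3) lies in no bag.

A tree decomposition must satisfy three properties: every vertex lies in some bag; for every edge, both endpoints lie together in some bag; and for every vertex, the bags containing it form a connected subtree. Here edge (2,3) lies in no bag, so the decomposition is invalid.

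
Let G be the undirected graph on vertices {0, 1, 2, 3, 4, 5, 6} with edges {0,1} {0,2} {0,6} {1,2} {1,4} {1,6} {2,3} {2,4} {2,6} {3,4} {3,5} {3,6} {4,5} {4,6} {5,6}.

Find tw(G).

3

A width-3 tree decomposition is:
Bags: B1 = {2, 3, 4, 6}  B2 = {3, 4, 5, 6}  B3 = {1, 2, 4, 6}  B4 = {0, 1, 2, 6}
Tree: B1–B2, B1–B3, B3–B4
Every bag has size at most 4, so the width is 4 − 1 = 3 and tw(G) ≤ 3. On the other hand G contains the 4-clique {0, 1, 2, 6}. A clique must lie in a single bag of any decomposition, so no decomposition can have width below 3. Therefore the treewidth is 3.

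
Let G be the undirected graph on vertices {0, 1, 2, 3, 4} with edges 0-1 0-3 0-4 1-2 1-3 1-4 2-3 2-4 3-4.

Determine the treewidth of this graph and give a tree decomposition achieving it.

Treewidth 3.
One such decomposition:
Bags: B1 = {1, 2, 3, 4}  B2 = {0, 1, 3, 4}
Tree: B1–B2

Each bag holds 4 vertices, so the decomposition has width 3, which upper-bounds the treewidth. On the other hand G contains the 4-clique {0, 1, 3, 4}. A clique must lie in a single bag of any decomposition, so no decomposition can have width below 3. Therefore the treewidth is 3.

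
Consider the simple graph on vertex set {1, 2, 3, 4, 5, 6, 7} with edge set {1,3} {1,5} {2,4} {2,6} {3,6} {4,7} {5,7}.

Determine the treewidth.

2

A width-2 tree decomposition is:
Bags: B1 = {1, 3, 5}  B2 = {3, 5, 7}  B3 = {3, 4, 7}  B4 = {2, 3, 4}  B5 = {2, 3, 6}
Tree: B1–B2, B2–B3, B3–B4, B4–B5
The largest bag has 3 vertices, giving width 2; this decomposition certifies tw(G) ≤ 2. Since 3–1–5–7–4–2–6–3 is a cycle in G, G is not acyclic. Forests are exactly the graphs of treewidth ≤ 1, so tw(G) ≥ 2. Therefore the treewidth is 2.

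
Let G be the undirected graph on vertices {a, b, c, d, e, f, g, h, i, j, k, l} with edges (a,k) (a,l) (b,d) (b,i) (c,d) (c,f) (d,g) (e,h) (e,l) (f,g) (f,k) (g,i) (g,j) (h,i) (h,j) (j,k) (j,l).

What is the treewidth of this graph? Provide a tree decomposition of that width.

Every bag has size at most 4, so the width is 4 − 1 = 3 and tw(G) ≤ 3. For the lower bound: the 4 vertex sets {b,c,d}, {f}, {g}, {h,i,j,k} are disjoint, each induces a connected subgraph, and every pair is joined by at least one edge of G. Contracting each set to a single vertex therefore yields K_{4} as a minor, and since treewidth is minor-monotone, tw(G) ≥ tw(K_{4}) = 3. Hence tw(G) = 3 exactly.

Treewidth 3.
One optimal decomposition is:
Bags: B1 = {b, c, d, f}  B2 = {b, d, f, g}  B3 = {b, f, g, i}  B4 = {f, g, i, k}  B5 = {g, i, j, k}  B6 = {h, i, j, k}  B7 = {a, h, j, k}  B8 = {a, h, j, l}  B9 = {a, e, h, l}
Tree: B1–B2, B2–B3, B3–B4, B4–B5, B5–B6, B6–B7, B7–B8, B8–B9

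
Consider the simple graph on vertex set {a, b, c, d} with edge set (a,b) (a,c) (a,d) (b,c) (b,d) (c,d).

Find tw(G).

3

A width-3 tree decomposition is:
Bags: B1 = {a, b, c, d}
Tree: (single bag)
With just one bag of size 4, the width is 4 − 1 = 3, so tw(G) ≤ 3. For the lower bound, the 4 vertices {a, b, c, d} are pairwise adjacent, and any tree decomposition puts a clique entirely inside one bag — forcing width ≥ 3. The upper and lower bounds meet at 3, so that is the treewidth.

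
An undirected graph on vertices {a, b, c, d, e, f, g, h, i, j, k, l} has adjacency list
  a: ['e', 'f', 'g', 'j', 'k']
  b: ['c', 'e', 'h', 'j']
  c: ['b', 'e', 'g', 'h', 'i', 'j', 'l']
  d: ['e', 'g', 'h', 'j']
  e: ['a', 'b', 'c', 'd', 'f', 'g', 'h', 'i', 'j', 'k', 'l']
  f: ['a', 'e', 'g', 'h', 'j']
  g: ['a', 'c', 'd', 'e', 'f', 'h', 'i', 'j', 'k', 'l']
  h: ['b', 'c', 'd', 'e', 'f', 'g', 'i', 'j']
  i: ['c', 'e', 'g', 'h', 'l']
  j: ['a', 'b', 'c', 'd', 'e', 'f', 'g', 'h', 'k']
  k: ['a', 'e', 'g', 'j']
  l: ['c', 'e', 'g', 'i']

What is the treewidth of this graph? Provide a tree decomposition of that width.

Treewidth 4.
Bags: B1 = {c, e, g, i, l}  B2 = {c, e, g, h, i}  B3 = {c, e, g, h, j}  B4 = {e, f, g, h, j}  B5 = {a, e, f, g, j}  B6 = {a, e, g, j, k}  B7 = {d, e, g, h, j}  B8 = {b, c, e, h, j}
Tree: B1–B2, B2–B3, B3–B4, B4–B5, B5–B6, B4–B7, B3–B8

Every bag has size at most 5, so the width is 5 − 1 = 4 and tw(G) ≤ 4. Conversely, {d, e, g, h, j} is a clique of size 5, and the vertices of any clique must share a bag in every tree decomposition; so some bag has ≥ 5 vertices and tw(G) ≥ 4. Therefore the treewidth is 4.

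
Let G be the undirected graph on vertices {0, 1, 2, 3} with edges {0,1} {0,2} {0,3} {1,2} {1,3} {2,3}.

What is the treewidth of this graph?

A width-3 tree decomposition is:
Bags: B1 = {0, 1, 2, 3}
Tree: (single bag)
With just one bag of size 4, the width is 4 − 1 = 3, so tw(G) ≤ 3. Conversely, {0, 1, 2, 3} is a clique of size 4, and the vertices of any clique must share a bag in every tree decomposition; so some bag has ≥ 4 vertices and tw(G) ≥ 3. Combining the bounds, tw(G) = 3.

3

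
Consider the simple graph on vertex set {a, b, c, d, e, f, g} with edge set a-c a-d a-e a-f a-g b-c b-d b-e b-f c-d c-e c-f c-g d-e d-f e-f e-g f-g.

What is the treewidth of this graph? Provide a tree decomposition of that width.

Treewidth 4.
One optimal decomposition is:
Bags: B1 = {b, c, d, e, f}  B2 = {a, c, d, e, f}  B3 = {a, c, e, f, g}
Tree: B1–B2, B2–B3

Each bag holds 5 vertices, so the decomposition has width 4, which upper-bounds the treewidth. For the lower bound, the 5 vertices {a, c, d, e, f} are pairwise adjacent, and any tree decomposition puts a clique entirely inside one bag — forcing width ≥ 4. Hence tw(G) = 4 exactly.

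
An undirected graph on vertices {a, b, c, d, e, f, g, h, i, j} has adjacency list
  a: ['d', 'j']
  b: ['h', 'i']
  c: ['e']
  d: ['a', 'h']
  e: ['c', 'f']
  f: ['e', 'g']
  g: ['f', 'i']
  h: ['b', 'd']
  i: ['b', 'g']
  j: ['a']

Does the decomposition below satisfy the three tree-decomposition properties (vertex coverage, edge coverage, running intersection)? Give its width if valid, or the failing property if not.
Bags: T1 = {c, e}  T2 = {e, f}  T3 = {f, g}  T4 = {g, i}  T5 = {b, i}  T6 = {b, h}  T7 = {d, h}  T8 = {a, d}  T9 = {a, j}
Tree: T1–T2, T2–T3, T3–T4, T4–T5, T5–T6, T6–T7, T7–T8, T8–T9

Yes; width 1.

Every vertex of G appears in some bag (union = {a, b, c, d, e, f, g, h, i, j}); every edge is covered by a bag; and for each vertex v the set of bags containing v is connected in the bag tree. The decomposition is therefore valid. The largest bag has 2 vertices, so the width is 1.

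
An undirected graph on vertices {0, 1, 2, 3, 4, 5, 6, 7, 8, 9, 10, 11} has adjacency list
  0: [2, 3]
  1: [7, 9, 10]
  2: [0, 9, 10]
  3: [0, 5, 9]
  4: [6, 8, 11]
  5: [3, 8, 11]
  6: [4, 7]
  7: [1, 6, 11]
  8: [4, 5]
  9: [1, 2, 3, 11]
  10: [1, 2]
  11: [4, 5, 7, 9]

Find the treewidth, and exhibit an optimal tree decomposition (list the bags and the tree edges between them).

Each bag holds 4 vertices, so the decomposition has width 3, which upper-bounds the treewidth. For the lower bound: the 4 vertex sets {4,6,8}, {5}, {11}, {1,3,7,9} are disjoint, each induces a connected subgraph, and every pair is joined by at least one edge of G. Contracting each set to a single vertex therefore yields K_{4} as a minor, and since treewidth is minor-monotone, tw(G) ≥ tw(K_{4}) = 3. The upper and lower bounds meet at 3, so that is the treewidth.

Treewidth 3.
One optimal decomposition is:
Bags: B1 = {4, 5, 6, 8}  B2 = {4, 5, 6, 11}  B3 = {5, 6, 7, 11}  B4 = {3, 5, 7, 11}  B5 = {3, 7, 9, 11}  B6 = {1, 3, 7, 9}  B7 = {0, 1, 3, 9}  B8 = {0, 1, 2, 9}  B9 = {0, 1, 2, 10}
Tree: B1–B2, B2–B3, B3–B4, B4–B5, B5–B6, B6–B7, B7–B8, B8–B9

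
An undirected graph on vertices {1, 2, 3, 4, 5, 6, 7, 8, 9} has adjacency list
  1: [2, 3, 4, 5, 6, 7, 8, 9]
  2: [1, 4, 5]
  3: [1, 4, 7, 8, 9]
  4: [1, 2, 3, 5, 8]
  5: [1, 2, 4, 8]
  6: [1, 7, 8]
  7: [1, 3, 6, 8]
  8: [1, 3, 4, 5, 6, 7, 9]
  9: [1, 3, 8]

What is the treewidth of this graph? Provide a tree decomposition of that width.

Every bag has size at most 4, so the width is 4 − 1 = 3 and tw(G) ≤ 3. Conversely, {1, 3, 8, 9} is a clique of size 4, and the vertices of any clique must share a bag in every tree decomposition; so some bag has ≥ 4 vertices and tw(G) ≥ 3. The upper and lower bounds meet at 3, so that is the treewidth.

Treewidth 3.
One such decomposition:
Bags: B1 = {1, 3, 7, 8}  B2 = {1, 3, 4, 8}  B3 = {1, 4, 5, 8}  B4 = {1, 2, 4, 5}  B5 = {1, 6, 7, 8}  B6 = {1, 3, 8, 9}
Tree: B1–B2, B2–B3, B3–B4, B1–B5, B2–B6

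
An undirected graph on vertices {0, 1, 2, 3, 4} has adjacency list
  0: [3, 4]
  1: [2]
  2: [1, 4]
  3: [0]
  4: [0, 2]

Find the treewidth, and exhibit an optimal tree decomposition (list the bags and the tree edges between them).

Every bag has size at most 2, so the width is 2 − 1 = 1 and tw(G) ≤ 1. Since G has at least one edge (e.g. 3–0), it is not an edgeless graph, so tw(G) ≥ 1. Therefore the treewidth is 1.

Treewidth 1.
One such decomposition:
Bags: B1 = {0, 3}  B2 = {0, 4}  B3 = {2, 4}  B4 = {1, 2}
Tree: B1–B2, B2–B3, B3–B4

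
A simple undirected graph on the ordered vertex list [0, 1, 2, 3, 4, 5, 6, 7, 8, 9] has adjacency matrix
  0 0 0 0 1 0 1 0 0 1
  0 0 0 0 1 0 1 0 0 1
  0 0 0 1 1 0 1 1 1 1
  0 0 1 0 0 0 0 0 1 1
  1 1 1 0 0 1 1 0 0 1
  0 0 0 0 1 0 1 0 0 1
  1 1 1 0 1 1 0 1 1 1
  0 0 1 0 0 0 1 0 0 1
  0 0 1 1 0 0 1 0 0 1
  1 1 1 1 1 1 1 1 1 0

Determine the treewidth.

3

A width-3 tree decomposition is:
Bags: B1 = {2, 6, 8, 9}  B2 = {2, 3, 8, 9}  B3 = {2, 4, 6, 9}  B4 = {4, 5, 6, 9}  B5 = {0, 4, 6, 9}  B6 = {1, 4, 6, 9}  B7 = {2, 6, 7, 9}
Tree: B1–B2, B1–B3, B3–B4, B3–B5, B5–B6, B3–B7
The largest bag has 4 vertices, giving width 3; this decomposition certifies tw(G) ≤ 3. For the lower bound, the 4 vertices {2, 3, 8, 9} are pairwise adjacent, and any tree decomposition puts a clique entirely inside one bag — forcing width ≥ 3. Hence tw(G) = 3 exactly.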